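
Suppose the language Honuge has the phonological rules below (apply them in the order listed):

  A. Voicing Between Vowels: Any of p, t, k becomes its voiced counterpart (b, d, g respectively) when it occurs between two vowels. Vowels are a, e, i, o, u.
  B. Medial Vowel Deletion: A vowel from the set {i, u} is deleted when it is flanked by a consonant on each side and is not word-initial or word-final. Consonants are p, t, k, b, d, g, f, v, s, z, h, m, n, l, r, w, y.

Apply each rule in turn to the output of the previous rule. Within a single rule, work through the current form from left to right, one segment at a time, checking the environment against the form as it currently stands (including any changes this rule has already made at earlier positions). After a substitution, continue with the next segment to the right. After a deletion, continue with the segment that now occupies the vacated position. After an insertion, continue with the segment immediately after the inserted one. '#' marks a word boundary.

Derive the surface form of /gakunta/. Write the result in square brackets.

A Voicing Between Vowels: [gakunta] → [gagunta]
B Medial Vowel Deletion: [gagunta] → [gagnta]

[gagnta]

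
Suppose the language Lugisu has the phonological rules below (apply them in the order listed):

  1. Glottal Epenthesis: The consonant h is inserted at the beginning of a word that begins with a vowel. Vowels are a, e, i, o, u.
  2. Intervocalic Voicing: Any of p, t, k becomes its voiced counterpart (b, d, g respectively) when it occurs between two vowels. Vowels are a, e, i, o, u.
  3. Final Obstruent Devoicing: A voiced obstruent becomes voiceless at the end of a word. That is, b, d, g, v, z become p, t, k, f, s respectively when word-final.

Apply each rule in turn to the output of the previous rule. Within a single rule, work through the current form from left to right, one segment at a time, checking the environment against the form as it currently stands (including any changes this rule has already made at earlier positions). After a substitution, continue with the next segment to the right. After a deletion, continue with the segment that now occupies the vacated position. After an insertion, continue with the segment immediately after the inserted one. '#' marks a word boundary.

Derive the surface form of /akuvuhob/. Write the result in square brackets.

[haguvuhop]

1 Glottal Epenthesis: [akuvuhob] → [hakuvuhob]
2 Intervocalic Voicing: [hakuvuhob] → [haguvuhob]
3 Final Obstruent Devoicing: [haguvuhob] → [haguvuhop]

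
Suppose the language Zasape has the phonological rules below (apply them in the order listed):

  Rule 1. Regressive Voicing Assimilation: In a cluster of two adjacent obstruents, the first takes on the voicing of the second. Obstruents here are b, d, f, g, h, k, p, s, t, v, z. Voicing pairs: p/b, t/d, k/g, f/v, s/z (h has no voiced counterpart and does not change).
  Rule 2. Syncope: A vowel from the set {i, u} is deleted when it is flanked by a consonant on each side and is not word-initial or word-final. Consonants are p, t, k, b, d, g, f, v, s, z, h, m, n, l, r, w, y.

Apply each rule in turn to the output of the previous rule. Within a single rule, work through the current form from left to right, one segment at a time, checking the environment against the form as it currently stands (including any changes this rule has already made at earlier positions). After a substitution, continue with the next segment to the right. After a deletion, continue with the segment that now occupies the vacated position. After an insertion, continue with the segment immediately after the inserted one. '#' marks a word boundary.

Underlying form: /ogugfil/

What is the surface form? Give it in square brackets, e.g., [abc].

[ogkfl]

Rule 1 Regressive Voicing Assimilation: [ogugfil] → [ogukfil]
Rule 2 Syncope: [ogukfil] → [ogkfl]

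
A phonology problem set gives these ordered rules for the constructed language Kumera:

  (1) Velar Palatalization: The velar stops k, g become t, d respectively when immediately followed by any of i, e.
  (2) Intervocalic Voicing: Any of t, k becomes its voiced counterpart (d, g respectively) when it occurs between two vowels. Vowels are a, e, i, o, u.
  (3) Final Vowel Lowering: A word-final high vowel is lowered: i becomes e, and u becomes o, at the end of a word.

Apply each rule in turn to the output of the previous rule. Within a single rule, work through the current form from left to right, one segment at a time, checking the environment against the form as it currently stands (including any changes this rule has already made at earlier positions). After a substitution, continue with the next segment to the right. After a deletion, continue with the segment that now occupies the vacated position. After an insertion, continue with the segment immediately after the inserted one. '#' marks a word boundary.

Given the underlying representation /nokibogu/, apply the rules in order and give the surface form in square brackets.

(1) Velar Palatalization: [nokibogu] → [notibogu]
(2) Intervocalic Voicing: [notibogu] → [nodibogu]
(3) Final Vowel Lowering: [nodibogu] → [nodibogo]

[nodibogo]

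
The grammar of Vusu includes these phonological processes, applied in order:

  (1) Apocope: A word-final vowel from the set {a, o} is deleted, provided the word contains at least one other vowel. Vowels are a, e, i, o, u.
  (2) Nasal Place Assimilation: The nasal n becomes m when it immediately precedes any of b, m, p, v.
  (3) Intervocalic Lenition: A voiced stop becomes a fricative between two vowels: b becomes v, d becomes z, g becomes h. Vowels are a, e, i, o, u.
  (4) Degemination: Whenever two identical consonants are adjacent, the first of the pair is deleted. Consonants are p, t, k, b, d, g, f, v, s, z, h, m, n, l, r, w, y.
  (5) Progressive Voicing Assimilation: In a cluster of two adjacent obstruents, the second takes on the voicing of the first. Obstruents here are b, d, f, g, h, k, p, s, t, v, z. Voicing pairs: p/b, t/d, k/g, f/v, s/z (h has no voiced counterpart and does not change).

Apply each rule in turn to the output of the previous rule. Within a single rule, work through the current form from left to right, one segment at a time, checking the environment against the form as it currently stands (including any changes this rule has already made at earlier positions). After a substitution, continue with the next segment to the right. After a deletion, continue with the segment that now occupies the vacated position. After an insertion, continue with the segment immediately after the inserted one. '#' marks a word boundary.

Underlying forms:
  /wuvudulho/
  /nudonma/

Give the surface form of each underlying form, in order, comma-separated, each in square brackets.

[wuvuzulh], [nuzom]

/wuvudulho/:
  (1) Apocope: [wuvudulho] → [wuvudulh]
  (2) Nasal Place Assimilation: no change — [wuvudulh]
  (3) Intervocalic Lenition: [wuvudulh] → [wuvuzulh]
  (4) Degemination: no change — [wuvuzulh]
  (5) Progressive Voicing Assimilation: no change — [wuvuzulh]
/nudonma/:
  (1) Apocope: [nudonma] → [nudonm]
  (2) Nasal Place Assimilation: [nudonm] → [nudomm]
  (3) Intervocalic Lenition: [nudomm] → [nuzomm]
  (4) Degemination: [nuzomm] → [nuzom]
  (5) Progressive Voicing Assimilation: no change — [nuzom]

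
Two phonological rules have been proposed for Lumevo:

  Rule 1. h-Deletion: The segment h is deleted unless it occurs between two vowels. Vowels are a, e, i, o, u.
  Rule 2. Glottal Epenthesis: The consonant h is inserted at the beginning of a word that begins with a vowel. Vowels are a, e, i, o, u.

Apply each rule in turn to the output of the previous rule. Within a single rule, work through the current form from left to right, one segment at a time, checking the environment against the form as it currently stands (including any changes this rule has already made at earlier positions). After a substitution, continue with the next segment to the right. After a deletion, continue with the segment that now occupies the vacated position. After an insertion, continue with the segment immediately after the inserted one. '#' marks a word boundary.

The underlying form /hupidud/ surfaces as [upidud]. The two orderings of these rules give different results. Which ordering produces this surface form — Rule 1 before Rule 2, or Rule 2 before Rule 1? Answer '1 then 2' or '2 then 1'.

2 then 1

Order 1 then 2:
  1 h-Deletion: [hupidud] → [upidud]
  2 Glottal Epenthesis: [upidud] → [hupidud]
  result: [hupidud]
Order 2 then 1:
  2 Glottal Epenthesis: no change — [hupidud]
  1 h-Deletion: [hupidud] → [upidud]
  result: [upidud]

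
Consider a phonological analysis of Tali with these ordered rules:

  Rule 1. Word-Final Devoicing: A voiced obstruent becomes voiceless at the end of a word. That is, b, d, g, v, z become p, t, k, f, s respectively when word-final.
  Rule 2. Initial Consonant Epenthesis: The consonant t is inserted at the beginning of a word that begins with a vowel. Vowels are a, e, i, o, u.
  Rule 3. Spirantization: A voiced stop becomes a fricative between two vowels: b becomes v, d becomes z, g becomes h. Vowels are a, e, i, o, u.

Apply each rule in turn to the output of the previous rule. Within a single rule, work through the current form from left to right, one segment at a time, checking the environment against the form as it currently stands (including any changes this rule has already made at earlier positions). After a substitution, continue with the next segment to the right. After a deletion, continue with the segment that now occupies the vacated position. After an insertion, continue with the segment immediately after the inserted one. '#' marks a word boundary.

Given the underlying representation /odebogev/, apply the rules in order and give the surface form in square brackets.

[tozevohef]

Rule 1 Word-Final Devoicing: [odebogev] → [odebogef]
Rule 2 Initial Consonant Epenthesis: [odebogef] → [todebogef]
Rule 3 Spirantization: [todebogef] → [tozevohef]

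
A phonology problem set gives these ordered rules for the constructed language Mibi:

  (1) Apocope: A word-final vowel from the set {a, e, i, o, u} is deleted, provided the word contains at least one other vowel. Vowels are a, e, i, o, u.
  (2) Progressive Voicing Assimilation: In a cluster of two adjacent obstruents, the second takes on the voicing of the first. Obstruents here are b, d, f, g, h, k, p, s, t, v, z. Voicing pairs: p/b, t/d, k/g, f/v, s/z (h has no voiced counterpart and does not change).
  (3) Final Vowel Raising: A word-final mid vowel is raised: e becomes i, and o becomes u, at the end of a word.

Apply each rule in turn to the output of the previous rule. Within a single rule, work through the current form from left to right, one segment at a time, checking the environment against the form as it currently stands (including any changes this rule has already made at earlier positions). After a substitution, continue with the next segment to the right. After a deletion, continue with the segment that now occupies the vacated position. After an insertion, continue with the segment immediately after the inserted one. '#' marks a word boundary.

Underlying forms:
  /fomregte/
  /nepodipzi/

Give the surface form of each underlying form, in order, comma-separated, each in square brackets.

[fomregd], [nepodips]

/fomregte/:
  (1) Apocope: [fomregte] → [fomregt]
  (2) Progressive Voicing Assimilation: [fomregt] → [fomregd]
  (3) Final Vowel Raising: no change — [fomregd]
/nepodipzi/:
  (1) Apocope: [nepodipzi] → [nepodipz]
  (2) Progressive Voicing Assimilation: [nepodipz] → [nepodips]
  (3) Final Vowel Raising: no change — [nepodips]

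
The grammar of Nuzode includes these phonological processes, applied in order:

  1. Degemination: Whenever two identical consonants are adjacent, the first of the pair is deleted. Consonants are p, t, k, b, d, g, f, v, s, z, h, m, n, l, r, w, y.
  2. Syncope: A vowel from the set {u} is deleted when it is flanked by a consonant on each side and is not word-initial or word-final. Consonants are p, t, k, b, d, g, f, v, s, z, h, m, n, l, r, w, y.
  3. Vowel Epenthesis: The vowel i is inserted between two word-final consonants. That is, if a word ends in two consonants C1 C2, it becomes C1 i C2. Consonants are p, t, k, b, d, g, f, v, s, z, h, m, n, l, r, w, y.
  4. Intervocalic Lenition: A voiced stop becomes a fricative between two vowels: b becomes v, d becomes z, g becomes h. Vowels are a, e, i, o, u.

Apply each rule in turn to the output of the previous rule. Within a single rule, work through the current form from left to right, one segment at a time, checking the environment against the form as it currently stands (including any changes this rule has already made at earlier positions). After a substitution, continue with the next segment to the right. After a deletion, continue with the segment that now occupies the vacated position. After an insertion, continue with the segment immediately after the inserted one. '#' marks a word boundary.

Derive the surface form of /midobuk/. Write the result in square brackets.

1 Degemination: no change — [midobuk]
2 Syncope: [midobuk] → [midobk]
3 Vowel Epenthesis: [midobk] → [midobik]
4 Intervocalic Lenition: [midobik] → [mizovik]

[mizovik]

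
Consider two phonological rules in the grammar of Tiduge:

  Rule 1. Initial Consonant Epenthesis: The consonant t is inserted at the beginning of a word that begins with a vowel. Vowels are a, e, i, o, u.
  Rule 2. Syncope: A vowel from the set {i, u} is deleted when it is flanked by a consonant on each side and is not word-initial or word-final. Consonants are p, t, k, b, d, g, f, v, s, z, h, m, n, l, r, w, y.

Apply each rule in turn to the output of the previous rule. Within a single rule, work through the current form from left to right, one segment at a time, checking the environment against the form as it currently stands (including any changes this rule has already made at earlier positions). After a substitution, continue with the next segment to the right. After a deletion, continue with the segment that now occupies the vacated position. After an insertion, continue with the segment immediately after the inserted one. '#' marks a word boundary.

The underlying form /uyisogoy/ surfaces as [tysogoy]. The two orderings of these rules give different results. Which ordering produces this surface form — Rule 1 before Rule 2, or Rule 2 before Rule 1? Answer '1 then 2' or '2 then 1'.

1 then 2

Order 1 then 2:
  1 Initial Consonant Epenthesis: [uyisogoy] → [tuyisogoy]
  2 Syncope: [tuyisogoy] → [tysogoy]
  result: [tysogoy]
Order 2 then 1:
  2 Syncope: [uyisogoy] → [uysogoy]
  1 Initial Consonant Epenthesis: [uysogoy] → [tuysogoy]
  result: [tuysogoy]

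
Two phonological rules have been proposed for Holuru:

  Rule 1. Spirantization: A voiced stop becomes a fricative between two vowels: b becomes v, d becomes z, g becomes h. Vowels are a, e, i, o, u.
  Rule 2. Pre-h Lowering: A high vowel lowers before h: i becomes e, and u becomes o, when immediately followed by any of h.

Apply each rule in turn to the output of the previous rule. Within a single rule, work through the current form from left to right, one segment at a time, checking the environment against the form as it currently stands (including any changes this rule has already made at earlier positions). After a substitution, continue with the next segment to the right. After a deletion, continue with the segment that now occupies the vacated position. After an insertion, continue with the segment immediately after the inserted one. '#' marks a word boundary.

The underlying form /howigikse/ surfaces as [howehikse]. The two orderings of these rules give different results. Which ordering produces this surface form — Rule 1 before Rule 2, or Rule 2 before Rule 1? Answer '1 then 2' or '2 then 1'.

Order 1 then 2:
  1 Spirantization: [howigikse] → [howihikse]
  2 Pre-h Lowering: [howihikse] → [howehikse]
  result: [howehikse]
Order 2 then 1:
  2 Pre-h Lowering: no change — [howigikse]
  1 Spirantization: [howigikse] → [howihikse]
  result: [howihikse]

1 then 2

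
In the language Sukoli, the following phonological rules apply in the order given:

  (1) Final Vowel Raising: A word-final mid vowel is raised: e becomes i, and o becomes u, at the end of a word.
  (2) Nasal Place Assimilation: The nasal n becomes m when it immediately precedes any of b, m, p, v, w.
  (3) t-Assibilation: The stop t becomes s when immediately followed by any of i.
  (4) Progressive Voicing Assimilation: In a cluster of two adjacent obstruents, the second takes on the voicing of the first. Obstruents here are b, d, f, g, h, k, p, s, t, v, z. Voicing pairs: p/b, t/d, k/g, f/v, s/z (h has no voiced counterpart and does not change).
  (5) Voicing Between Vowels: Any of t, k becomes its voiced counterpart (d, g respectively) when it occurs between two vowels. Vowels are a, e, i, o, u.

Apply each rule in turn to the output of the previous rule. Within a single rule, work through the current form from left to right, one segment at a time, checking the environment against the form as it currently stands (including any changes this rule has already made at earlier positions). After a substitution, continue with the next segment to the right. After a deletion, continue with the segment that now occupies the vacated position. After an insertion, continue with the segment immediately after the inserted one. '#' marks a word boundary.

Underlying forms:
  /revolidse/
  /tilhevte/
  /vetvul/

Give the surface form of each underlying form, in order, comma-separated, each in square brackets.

/revolidse/:
  (1) Final Vowel Raising: [revolidse] → [revolidsi]
  (2) Nasal Place Assimilation: no change — [revolidsi]
  (3) t-Assibilation: no change — [revolidsi]
  (4) Progressive Voicing Assimilation: [revolidsi] → [revolidzi]
  (5) Voicing Between Vowels: no change — [revolidzi]
/tilhevte/:
  (1) Final Vowel Raising: [tilhevte] → [tilhevti]
  (2) Nasal Place Assimilation: no change — [tilhevti]
  (3) t-Assibilation: [tilhevti] → [silhevsi]
  (4) Progressive Voicing Assimilation: [silhevsi] → [silhevzi]
  (5) Voicing Between Vowels: no change — [silhevzi]
/vetvul/:
  (1) Final Vowel Raising: no change — [vetvul]
  (2) Nasal Place Assimilation: no change — [vetvul]
  (3) t-Assibilation: no change — [vetvul]
  (4) Progressive Voicing Assimilation: [vetvul] → [vetful]
  (5) Voicing Between Vowels: no change — [vetful]

[revolidzi], [silhevzi], [vetful]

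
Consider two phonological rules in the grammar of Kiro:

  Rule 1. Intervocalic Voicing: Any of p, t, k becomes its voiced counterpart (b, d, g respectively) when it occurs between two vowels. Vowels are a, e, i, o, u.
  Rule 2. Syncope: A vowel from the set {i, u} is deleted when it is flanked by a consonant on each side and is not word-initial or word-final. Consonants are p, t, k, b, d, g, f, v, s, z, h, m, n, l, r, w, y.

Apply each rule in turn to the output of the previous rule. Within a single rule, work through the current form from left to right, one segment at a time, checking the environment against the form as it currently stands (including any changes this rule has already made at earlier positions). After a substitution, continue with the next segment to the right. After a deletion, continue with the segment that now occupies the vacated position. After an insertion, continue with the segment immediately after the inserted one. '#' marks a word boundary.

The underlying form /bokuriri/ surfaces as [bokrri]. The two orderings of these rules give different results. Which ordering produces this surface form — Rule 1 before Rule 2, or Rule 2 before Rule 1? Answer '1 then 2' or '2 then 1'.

Order 1 then 2:
  1 Intervocalic Voicing: [bokuriri] → [boguriri]
  2 Syncope: [boguriri] → [bogrri]
  result: [bogrri]
Order 2 then 1:
  2 Syncope: [bokuriri] → [bokrri]
  1 Intervocalic Voicing: no change — [bokrri]
  result: [bokrri]

2 then 1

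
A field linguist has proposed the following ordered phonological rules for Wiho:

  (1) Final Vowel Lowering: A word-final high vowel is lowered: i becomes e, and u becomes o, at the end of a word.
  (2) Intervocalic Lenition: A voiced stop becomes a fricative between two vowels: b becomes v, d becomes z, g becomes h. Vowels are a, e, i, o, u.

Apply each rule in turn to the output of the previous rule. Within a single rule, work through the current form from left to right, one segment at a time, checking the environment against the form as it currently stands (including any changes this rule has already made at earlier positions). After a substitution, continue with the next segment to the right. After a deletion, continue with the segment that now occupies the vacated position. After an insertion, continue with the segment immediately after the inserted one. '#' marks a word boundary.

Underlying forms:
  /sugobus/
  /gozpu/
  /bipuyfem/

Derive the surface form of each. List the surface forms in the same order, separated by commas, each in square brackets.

/sugobus/:
  (1) Final Vowel Lowering: no change — [sugobus]
  (2) Intervocalic Lenition: [sugobus] → [suhovus]
/gozpu/:
  (1) Final Vowel Lowering: [gozpu] → [gozpo]
  (2) Intervocalic Lenition: no change — [gozpo]
/bipuyfem/:
  (1) Final Vowel Lowering: no change — [bipuyfem]
  (2) Intervocalic Lenition: no change — [bipuyfem]

[suhovus], [gozpo], [bipuyfem]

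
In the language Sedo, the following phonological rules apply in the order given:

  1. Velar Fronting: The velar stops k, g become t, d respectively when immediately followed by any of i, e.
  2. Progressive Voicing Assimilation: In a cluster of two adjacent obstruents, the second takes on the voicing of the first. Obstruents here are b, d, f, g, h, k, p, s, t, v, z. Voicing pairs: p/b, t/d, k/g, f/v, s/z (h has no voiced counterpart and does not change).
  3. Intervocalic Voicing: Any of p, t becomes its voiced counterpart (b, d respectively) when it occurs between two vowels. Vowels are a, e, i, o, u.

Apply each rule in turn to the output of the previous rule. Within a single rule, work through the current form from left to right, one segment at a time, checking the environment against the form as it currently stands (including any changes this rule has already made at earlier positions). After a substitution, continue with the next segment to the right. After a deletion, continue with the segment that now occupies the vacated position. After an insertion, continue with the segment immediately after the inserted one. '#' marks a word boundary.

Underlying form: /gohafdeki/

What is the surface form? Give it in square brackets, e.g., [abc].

1 Velar Fronting: [gohafdeki] → [gohafdeti]
2 Progressive Voicing Assimilation: [gohafdeti] → [gohafteti]
3 Intervocalic Voicing: [gohafteti] → [gohaftedi]

[gohaftedi]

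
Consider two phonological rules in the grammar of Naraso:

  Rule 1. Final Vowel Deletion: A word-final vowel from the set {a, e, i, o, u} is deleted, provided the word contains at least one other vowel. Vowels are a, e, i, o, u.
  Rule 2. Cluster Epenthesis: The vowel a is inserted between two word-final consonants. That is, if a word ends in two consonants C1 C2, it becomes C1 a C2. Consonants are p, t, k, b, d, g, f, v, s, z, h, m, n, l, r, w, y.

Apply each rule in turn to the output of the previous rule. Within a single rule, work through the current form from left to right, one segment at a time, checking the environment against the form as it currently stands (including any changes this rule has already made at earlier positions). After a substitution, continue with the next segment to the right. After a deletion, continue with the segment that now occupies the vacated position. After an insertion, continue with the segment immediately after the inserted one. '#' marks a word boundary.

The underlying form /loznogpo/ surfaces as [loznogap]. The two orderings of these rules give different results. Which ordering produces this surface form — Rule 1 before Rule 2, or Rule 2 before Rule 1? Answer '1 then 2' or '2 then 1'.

Order 1 then 2:
  1 Final Vowel Deletion: [loznogpo] → [loznogp]
  2 Cluster Epenthesis: [loznogp] → [loznogap]
  result: [loznogap]
Order 2 then 1:
  2 Cluster Epenthesis: no change — [loznogpo]
  1 Final Vowel Deletion: [loznogpo] → [loznogp]
  result: [loznogp]

1 then 2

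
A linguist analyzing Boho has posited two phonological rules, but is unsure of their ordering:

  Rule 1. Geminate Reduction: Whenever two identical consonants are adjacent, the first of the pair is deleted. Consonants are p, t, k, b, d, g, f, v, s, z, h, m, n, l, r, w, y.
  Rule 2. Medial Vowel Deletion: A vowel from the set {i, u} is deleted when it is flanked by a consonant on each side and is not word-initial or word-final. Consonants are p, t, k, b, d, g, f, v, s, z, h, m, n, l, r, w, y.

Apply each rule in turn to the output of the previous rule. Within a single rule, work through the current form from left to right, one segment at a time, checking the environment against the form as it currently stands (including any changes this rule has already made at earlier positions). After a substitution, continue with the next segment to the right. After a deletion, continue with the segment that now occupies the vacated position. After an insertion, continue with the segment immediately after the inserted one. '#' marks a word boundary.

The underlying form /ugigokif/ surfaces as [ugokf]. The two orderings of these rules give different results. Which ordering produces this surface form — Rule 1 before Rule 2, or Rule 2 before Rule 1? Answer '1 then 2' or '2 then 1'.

Order 1 then 2:
  1 Geminate Reduction: no change — [ugigokif]
  2 Medial Vowel Deletion: [ugigokif] → [uggokf]
  result: [uggokf]
Order 2 then 1:
  2 Medial Vowel Deletion: [ugigokif] → [uggokf]
  1 Geminate Reduction: [uggokf] → [ugokf]
  result: [ugokf]

2 then 1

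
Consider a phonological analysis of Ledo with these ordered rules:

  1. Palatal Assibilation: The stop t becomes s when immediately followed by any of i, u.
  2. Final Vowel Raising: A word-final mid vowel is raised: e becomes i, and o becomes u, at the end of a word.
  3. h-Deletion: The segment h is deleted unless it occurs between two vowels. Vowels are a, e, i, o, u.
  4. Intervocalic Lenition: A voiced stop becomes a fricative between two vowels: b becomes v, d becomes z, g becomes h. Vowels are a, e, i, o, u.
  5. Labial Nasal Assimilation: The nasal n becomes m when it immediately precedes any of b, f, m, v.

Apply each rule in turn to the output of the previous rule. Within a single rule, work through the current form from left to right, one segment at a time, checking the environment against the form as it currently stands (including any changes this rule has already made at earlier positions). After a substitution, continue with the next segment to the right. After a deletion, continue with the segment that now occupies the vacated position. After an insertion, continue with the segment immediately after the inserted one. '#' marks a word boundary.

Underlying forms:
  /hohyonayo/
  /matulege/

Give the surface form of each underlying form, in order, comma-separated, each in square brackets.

/hohyonayo/:
  1 Palatal Assibilation: no change — [hohyonayo]
  2 Final Vowel Raising: [hohyonayo] → [hohyonayu]
  3 h-Deletion: [hohyonayu] → [oyonayu]
  4 Intervocalic Lenition: no change — [oyonayu]
  5 Labial Nasal Assimilation: no change — [oyonayu]
/matulege/:
  1 Palatal Assibilation: [matulege] → [masulege]
  2 Final Vowel Raising: [masulege] → [masulegi]
  3 h-Deletion: no change — [masulegi]
  4 Intervocalic Lenition: [masulegi] → [masulehi]
  5 Labial Nasal Assimilation: no change — [masulehi]

[oyonayu], [masulehi]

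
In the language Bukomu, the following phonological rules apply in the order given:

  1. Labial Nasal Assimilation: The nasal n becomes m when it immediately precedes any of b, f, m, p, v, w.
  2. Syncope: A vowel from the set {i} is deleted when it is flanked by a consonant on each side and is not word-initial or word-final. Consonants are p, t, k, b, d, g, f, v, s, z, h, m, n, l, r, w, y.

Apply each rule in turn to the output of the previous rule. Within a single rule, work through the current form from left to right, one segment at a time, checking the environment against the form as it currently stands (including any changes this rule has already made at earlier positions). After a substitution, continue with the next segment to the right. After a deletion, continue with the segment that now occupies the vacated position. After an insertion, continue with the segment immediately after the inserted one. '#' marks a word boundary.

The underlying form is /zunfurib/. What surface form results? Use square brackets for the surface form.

1 Labial Nasal Assimilation: [zunfurib] → [zumfurib]
2 Syncope: [zumfurib] → [zumfurb]

[zumfurb]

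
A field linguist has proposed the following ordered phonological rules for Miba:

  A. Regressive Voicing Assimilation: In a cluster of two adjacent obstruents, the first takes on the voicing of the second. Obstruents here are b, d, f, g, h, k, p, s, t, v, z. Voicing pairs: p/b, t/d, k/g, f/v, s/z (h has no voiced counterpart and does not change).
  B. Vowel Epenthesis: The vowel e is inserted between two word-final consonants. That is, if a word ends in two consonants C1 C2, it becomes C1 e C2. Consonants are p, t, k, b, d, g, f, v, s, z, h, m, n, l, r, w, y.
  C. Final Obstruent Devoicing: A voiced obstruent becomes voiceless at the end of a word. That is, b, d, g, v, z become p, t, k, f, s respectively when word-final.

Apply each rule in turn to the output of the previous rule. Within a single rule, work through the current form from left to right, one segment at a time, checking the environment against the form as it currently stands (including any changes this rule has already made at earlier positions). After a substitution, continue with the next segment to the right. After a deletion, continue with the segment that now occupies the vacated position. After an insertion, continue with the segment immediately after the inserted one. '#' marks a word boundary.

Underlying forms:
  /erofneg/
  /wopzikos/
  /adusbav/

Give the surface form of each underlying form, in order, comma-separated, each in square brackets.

/erofneg/:
  A Regressive Voicing Assimilation: no change — [erofneg]
  B Vowel Epenthesis: no change — [erofneg]
  C Final Obstruent Devoicing: [erofneg] → [erofnek]
/wopzikos/:
  A Regressive Voicing Assimilation: [wopzikos] → [wobzikos]
  B Vowel Epenthesis: no change — [wobzikos]
  C Final Obstruent Devoicing: no change — [wobzikos]
/adusbav/:
  A Regressive Voicing Assimilation: [adusbav] → [aduzbav]
  B Vowel Epenthesis: no change — [aduzbav]
  C Final Obstruent Devoicing: [aduzbav] → [aduzbaf]

[erofnek], [wobzikos], [aduzbaf]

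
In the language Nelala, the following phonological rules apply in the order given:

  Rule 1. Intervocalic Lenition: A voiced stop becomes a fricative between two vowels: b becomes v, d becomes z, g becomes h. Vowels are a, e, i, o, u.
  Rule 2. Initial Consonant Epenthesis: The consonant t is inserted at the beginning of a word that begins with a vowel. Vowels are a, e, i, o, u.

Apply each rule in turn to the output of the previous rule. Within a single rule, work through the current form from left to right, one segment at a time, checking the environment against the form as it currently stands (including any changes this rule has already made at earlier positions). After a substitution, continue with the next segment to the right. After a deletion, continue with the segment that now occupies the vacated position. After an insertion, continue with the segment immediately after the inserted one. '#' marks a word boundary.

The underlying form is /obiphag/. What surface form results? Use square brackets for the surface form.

[toviphag]

Rule 1 Intervocalic Lenition: [obiphag] → [oviphag]
Rule 2 Initial Consonant Epenthesis: [oviphag] → [toviphag]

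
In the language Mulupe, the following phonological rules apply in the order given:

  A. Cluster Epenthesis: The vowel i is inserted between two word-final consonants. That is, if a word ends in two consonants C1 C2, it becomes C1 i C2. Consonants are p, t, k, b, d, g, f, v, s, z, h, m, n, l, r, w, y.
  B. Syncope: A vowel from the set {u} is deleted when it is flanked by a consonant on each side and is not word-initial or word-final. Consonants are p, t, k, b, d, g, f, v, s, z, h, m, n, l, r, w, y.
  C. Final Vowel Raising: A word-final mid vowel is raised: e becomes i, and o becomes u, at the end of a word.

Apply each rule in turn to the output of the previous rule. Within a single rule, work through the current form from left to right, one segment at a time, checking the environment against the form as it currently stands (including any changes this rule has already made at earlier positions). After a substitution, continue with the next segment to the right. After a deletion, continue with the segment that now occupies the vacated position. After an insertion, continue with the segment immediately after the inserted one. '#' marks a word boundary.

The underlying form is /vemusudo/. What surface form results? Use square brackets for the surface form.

A Cluster Epenthesis: no change — [vemusudo]
B Syncope: [vemusudo] → [vemsdo]
C Final Vowel Raising: [vemsdo] → [vemsdu]

[vemsdu]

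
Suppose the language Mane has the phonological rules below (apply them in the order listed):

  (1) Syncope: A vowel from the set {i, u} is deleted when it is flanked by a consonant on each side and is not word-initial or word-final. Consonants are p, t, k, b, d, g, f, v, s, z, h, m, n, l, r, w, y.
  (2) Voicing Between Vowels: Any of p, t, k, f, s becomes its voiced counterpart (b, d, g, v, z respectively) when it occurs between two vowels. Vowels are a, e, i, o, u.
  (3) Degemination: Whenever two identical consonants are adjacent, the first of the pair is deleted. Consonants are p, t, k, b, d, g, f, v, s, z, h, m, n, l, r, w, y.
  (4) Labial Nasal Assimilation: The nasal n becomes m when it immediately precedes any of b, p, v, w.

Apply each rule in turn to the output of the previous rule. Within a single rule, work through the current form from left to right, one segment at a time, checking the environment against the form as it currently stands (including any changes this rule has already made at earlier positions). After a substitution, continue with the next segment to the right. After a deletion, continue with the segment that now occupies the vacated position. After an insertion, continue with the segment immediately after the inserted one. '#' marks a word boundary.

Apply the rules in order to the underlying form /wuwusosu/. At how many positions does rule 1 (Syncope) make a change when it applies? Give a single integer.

2

(1) Syncope: [wuwusosu] → [wwsosu]
(2) Voicing Between Vowels: [wwsosu] → [wwsozu]
(3) Degemination: [wwsozu] → [wsozu]
(4) Labial Nasal Assimilation: no change — [wsozu]
Rule 1 changed 2 position(s).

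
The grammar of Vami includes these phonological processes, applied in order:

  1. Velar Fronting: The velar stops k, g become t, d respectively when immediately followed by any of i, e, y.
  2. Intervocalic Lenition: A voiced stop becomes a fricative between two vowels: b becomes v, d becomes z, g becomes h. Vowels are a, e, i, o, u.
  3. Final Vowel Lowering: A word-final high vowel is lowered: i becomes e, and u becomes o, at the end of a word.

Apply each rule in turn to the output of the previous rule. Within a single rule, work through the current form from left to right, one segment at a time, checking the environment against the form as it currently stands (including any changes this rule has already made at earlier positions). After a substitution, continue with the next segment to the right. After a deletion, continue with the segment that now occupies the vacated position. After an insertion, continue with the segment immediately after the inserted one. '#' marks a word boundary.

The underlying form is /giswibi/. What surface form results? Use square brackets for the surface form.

1 Velar Fronting: [giswibi] → [diswibi]
2 Intervocalic Lenition: [diswibi] → [diswivi]
3 Final Vowel Lowering: [diswivi] → [diswive]

[diswive]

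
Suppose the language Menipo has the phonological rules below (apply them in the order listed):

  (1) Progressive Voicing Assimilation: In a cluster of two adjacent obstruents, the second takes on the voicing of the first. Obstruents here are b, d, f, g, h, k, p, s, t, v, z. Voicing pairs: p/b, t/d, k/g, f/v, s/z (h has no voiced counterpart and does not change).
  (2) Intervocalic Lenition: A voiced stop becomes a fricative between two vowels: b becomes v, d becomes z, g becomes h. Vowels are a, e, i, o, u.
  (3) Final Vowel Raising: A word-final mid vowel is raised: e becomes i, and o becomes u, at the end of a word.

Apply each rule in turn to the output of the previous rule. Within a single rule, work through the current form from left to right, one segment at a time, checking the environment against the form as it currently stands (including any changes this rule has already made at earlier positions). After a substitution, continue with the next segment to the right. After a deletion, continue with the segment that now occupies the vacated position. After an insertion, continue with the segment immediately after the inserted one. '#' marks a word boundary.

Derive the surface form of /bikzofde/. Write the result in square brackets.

[biksofti]

(1) Progressive Voicing Assimilation: [bikzofde] → [biksofte]
(2) Intervocalic Lenition: no change — [biksofte]
(3) Final Vowel Raising: [biksofte] → [biksofti]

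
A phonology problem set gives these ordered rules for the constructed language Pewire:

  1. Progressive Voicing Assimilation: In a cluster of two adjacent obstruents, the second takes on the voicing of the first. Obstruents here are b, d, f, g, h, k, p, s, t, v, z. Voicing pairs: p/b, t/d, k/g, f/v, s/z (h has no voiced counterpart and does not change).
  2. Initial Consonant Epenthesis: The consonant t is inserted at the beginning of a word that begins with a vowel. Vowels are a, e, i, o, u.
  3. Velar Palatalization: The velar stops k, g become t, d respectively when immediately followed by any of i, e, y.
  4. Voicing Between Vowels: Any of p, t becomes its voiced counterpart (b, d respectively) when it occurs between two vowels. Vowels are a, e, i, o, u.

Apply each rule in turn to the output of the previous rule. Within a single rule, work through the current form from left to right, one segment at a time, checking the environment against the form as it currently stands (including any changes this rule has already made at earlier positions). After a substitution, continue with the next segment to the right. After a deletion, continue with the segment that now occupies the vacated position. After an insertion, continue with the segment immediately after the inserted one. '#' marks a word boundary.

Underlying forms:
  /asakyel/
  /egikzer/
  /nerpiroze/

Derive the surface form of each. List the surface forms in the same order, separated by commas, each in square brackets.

/asakyel/:
  1 Progressive Voicing Assimilation: no change — [asakyel]
  2 Initial Consonant Epenthesis: [asakyel] → [tasakyel]
  3 Velar Palatalization: [tasakyel] → [tasatyel]
  4 Voicing Between Vowels: no change — [tasatyel]
/egikzer/:
  1 Progressive Voicing Assimilation: [egikzer] → [egikser]
  2 Initial Consonant Epenthesis: [egikser] → [tegikser]
  3 Velar Palatalization: [tegikser] → [tedikser]
  4 Voicing Between Vowels: no change — [tedikser]
/nerpiroze/:
  1 Progressive Voicing Assimilation: no change — [nerpiroze]
  2 Initial Consonant Epenthesis: no change — [nerpiroze]
  3 Velar Palatalization: no change — [nerpiroze]
  4 Voicing Between Vowels: no change — [nerpiroze]

[tasatyel], [tedikser], [nerpiroze]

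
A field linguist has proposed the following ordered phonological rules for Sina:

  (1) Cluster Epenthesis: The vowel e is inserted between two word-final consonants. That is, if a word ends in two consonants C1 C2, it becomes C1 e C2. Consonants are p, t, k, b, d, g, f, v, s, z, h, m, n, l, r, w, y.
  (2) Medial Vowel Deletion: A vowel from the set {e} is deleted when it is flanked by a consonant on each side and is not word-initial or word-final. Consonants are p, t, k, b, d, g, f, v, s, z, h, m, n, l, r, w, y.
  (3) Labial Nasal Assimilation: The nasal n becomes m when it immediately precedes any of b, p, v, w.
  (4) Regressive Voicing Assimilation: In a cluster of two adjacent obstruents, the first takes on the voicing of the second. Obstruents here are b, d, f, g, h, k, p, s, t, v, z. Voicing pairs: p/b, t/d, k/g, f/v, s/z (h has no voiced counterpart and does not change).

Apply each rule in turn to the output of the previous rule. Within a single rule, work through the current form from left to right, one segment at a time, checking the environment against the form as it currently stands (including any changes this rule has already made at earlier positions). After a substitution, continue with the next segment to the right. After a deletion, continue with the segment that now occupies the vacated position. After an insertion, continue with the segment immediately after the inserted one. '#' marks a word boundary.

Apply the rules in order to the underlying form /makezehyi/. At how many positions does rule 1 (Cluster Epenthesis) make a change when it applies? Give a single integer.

(1) Cluster Epenthesis: no change — [makezehyi]
(2) Medial Vowel Deletion: [makezehyi] → [makzhyi]
(3) Labial Nasal Assimilation: no change — [makzhyi]
(4) Regressive Voicing Assimilation: [makzhyi] → [magshyi]
Rule 1 changed 0 position(s).

0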